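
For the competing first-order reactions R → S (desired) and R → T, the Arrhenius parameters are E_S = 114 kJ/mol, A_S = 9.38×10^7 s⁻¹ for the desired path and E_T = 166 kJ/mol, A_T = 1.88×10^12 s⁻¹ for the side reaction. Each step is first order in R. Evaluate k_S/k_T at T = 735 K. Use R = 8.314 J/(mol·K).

0.248

k_S/k_T = (A_S/A_T)·exp[−(E_S−E_T)/(RT)] = (A_S/A_T)·exp[(E_T−E_S)/(RT)].
(E_T−E_S)/(RT) = (166−114)×10³/(8.314×735) = 52000/6111 = 8.510.
k_S/k_T = (9.38×10^7/1.88×10^12)·exp(8.510) = 4.989×10^-5 × 4962 = 0.248.
Since E_S < E_T, lowering the temperature improves selectivity toward S.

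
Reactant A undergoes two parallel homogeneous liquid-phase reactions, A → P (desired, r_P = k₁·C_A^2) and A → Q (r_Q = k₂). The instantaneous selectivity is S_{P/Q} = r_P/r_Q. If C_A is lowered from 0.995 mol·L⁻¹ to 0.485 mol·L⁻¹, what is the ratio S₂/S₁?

S_{P/Q} = (k₁/k₂)·C_A^2, so S₂/S₁ = (C_{A,2}/C_{A,1})^2.
= (0.485/0.995)^2 = (0.4874)^2 = 0.238.

0.238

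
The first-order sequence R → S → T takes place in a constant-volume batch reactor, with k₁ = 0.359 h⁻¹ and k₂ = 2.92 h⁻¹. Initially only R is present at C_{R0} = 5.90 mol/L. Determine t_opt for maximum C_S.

0.818 h

The intermediate peaks when r₁ = r₂, i.e. k₁e^(−k₁t) = k₂e^(−k₂t), giving t_opt = ln(k₂/k₁)/(k₂−k₁).
= ln(2.92/0.359)/(2.92−0.359) = ln(8.134)/2.561 = 2.096/2.561 = 0.818 h.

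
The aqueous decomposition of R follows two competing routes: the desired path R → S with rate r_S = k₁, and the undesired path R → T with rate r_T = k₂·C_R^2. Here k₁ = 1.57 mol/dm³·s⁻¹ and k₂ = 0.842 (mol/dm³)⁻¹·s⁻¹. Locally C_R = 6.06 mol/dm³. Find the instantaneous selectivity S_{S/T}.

0.0508

S_{S/T} = r_S/r_T = (k₁)/(k₂·C_R^2) = (k₁/k₂)·C_R^-2.
= (1.57) / (0.842×6.060^2) = 1.570/30.92 = 0.0508.
The undesired path is higher order in R, so low C_R (CSTR or dilute feed) favours S.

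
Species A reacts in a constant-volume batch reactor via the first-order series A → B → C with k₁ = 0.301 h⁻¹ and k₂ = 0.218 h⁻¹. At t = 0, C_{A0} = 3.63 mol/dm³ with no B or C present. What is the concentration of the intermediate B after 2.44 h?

1.42 mol/dm³

The intermediate concentration in a first-order A→B→C sequence is C_B = k₁C_{A0}(e^(−k₁t) − e^(−k₂t))/(k₂−k₁).
e^(−k₁t) = e^(−0.301×2.44) = e^(−0.7344) = 0.4798; e^(−k₂t) = e^(−0.5319) = 0.5875.
C_B = 0.301×3.63/(0.218−0.301) × (0.4798−0.5875) = (-13.16)×(-0.1077) = 1.418 mol/dm³.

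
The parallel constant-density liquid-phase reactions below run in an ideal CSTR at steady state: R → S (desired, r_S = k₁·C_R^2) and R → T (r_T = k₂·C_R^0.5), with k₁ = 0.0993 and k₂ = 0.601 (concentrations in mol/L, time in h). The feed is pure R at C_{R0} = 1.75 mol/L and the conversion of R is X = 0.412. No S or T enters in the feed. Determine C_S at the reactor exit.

0.106 mol/L

Exit C_R = C_{R0}(1−X) = 1.75×0.588 = 1.029 mol/L.
In a CSTR the entire volume is at exit conditions, so r_S = 0.0993×1.029^2 = 0.1051 and r_T = 0.601×1.029^0.5 = 0.6097.
Fraction of consumed R going to S: r_S/(r_S+r_T) = 0.1471.
C_S = 0.1471·C_{R0}·X = 0.1471×1.75×0.412 = 0.106 mol/L.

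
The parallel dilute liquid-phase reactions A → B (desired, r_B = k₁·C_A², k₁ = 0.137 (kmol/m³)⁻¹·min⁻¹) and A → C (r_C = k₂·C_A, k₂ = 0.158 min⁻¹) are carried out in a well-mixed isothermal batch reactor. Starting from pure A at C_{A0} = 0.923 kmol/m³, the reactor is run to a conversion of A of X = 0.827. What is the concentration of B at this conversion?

C_A = C_{A0}(1−X) = 0.1597 kmol/m³.
Along a PFR/batch, dC_C/dC_A = −r_C/(r_B+r_C) = −k₂/(k₂+k₁·C_A).
Integrating from C_{A0} to C_A: C_C = (0.158/0.137)·ln[(0.158+0.137·0.923)/(0.158+0.137·0.160)] = 1.153·ln(0.2845/0.1799) = 0.5285 kmol/m³.
Then C_B = (C_{A0}−C_A) − C_C = 0.7633 − 0.5285 = 0.2348 kmol/m³.

0.235 kmol/m³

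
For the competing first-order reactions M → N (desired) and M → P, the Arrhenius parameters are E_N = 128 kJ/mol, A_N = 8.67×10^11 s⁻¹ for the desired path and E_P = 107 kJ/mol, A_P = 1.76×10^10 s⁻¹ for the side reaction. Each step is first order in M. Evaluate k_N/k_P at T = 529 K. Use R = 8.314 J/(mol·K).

With equal orders, S_{N/P} = k_N/k_P = (A_N/A_P)·exp[(E_P−E_N)/(RT)].
(E_P−E_N)/(RT) = (107−128)×10³/(8.314×529) = -21000/4398 = -4.775.
k_N/k_P = (8.67×10^11/1.76×10^10)·exp(-4.775) = 49.26 × 0.008440 = 0.416.

0.416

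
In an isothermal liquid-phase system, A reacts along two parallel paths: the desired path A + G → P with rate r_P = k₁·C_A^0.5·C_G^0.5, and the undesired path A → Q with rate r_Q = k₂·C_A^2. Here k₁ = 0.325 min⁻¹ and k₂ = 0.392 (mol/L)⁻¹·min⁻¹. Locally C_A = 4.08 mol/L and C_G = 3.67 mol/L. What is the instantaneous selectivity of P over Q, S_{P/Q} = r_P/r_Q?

S_{P/Q} = r_P/r_Q = (k₁·C_A^0.5·C_G^0.5)/(k₂·C_A^2) = (k₁/k₂)·C_A^-1.5·C_G^0.5.
= (0.325×4.080^0.5×3.670^0.5) / (0.392×4.080^2) = 1.258/6.525 = 0.193.
The undesired path is higher order in A, so low C_A (CSTR or dilute feed) favours P.

0.193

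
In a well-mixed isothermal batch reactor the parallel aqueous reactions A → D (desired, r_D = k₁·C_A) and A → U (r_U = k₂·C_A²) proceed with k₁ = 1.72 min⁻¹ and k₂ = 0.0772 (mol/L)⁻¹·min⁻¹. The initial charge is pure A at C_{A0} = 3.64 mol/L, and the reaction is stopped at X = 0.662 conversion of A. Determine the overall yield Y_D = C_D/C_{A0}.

0.597

C_A = C_{A0}(1−X) = 1.230 mol/L.
Along a PFR/batch, dC_D/dC_A = −r_D/(r_D+r_U) = −k₁/(k₁+k₂·C_A).
Integrating from C_{A0} to C_A: C_D = (1.72/0.0772)·ln[(1.72+0.0772·3.64)/(1.72+0.0772·1.23)] = 22.28·ln(2.001/1.815) = 2.174 mol/L.
Y_D = C_D/C_{A0} = 2.174/3.64 = 0.597.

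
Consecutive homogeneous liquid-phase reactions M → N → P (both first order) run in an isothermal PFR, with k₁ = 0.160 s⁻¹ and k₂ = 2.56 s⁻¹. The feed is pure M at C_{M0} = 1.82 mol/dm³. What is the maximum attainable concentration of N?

0.0946 mol/dm³

Evaluating C_N at τ_opt = ln(k₂/k₁)/(k₂−k₁) gives C_{N,max}/C_{M0} = (k₁/k₂)^[k₂/(k₂−k₁)].
= (0.160/2.56)^(2.56/(2.56−0.160)) = (0.06250)^(1.067) = 0.05195.
C_{N,max} = 0.05195×1.82 = 0.0946 mol/dm³.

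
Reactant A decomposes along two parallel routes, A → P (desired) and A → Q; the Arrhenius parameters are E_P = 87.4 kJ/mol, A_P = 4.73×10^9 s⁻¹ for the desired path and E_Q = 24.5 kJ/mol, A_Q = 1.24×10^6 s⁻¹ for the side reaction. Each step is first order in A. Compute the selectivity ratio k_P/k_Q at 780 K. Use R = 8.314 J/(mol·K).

0.234

k_P/k_Q = (A_P/A_Q)·exp[−(E_P−E_Q)/(RT)] = (A_P/A_Q)·exp[(E_Q−E_P)/(RT)].
(E_Q−E_P)/(RT) = (24.5−87.4)×10³/(8.314×780) = -62900/6485 = -9.699.
k_P/k_Q = (4.73×10^9/1.24×10^6)·exp(-9.699) = 3815 × 6.132×10^-5 = 0.234.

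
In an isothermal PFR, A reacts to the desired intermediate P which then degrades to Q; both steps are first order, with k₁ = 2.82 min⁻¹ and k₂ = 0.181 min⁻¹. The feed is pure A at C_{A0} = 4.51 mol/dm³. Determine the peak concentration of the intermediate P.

3.74 mol/dm³

Evaluating C_P at τ_opt = ln(k₂/k₁)/(k₂−k₁) gives C_{P,max}/C_{A0} = (k₁/k₂)^[k₂/(k₂−k₁)].
= (2.82/0.181)^(0.181/(0.181−2.82)) = (15.58)^(-0.06859) = 0.8283.
C_{P,max} = 0.8283×4.51 = 3.74 mol/dm³.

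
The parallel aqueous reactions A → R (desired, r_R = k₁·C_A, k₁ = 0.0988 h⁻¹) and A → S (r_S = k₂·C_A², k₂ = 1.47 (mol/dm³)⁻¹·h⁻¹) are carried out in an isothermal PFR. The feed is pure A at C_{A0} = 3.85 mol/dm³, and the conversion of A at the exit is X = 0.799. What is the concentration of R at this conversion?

C_A = C_{A0}(1−X) = 0.7738 mol/dm³.
Along a PFR/batch, dC_R/dC_A = −r_R/(r_R+r_S) = −k₁/(k₁+k₂·C_A).
Integrating from C_{A0} to C_A: C_R = (0.0988/1.47)·ln[(0.0988+1.47·3.85)/(0.0988+1.47·0.774)] = 0.06721·ln(5.758/1.236) = 0.1034 mol/dm³.

0.103 mol/dm³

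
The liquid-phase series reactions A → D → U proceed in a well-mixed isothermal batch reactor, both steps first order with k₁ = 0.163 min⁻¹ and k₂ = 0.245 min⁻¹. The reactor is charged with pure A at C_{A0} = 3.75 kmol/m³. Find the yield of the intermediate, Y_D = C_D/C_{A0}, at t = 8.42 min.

For first-order series with pure A initially, C_D(t) = k₁C_{A0}/(k₂−k₁)·(e^(−k₁t) − e^(−k₂t)).
e^(−k₁t) = e^(−0.163×8.42) = e^(−1.372) = 0.2535; e^(−k₂t) = e^(−2.063) = 0.1271.
C_D = 0.163×3.75/(0.245−0.163) × (0.2535−0.1271) = 7.454×0.1264 = 0.9422 kmol/m³.
Y_D = C_D/C_{A0} = 0.9422/3.75 = 0.251.

0.251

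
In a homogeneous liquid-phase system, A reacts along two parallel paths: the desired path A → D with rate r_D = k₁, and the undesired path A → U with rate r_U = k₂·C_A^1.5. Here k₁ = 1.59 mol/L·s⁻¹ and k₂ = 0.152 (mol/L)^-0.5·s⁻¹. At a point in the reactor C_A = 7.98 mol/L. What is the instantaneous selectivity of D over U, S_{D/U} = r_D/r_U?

S_{D/U} = r_D/r_U = (k₁)/(k₂·C_A^1.5) = (k₁/k₂)·C_A^-1.5.
= (1.59) / (0.152×7.980^1.5) = 1.590/3.426 = 0.464.
The undesired path is higher order in A, so low C_A (CSTR or dilute feed) favours D.

0.464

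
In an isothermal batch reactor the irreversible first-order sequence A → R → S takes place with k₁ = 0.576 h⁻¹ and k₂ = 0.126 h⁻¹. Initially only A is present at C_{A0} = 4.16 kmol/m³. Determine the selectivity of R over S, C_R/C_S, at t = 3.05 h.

For first-order series with pure A initially, C_R(t) = k₁C_{A0}/(k₂−k₁)·(e^(−k₁t) − e^(−k₂t)).
e^(−k₁t) = e^(−0.576×3.05) = e^(−1.757) = 0.1726; e^(−k₂t) = e^(−0.3843) = 0.6809.
C_R = 0.576×4.16/(0.126−0.576) × (0.1726−0.6809) = (-5.325)×(-0.5083) = 2.707 kmol/m³.
C_A = C_{A0}e^(−k₁t) = 0.7180 kmol/m³, so C_S = C_{A0}−C_A−C_R = 0.7352 kmol/m³; C_R/C_S = 3.68.

3.68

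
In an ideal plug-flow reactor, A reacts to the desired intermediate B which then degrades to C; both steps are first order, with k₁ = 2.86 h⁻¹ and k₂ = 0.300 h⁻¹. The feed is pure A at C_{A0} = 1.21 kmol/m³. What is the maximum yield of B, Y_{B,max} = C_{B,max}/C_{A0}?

0.768

At the optimum, C_{B,max}/C_{A0} = (k₁/k₂)^[k₂/(k₂−k₁)].
= (2.86/0.300)^(0.300/(0.300−2.86)) = (9.533)^(-0.1172) = 0.7678.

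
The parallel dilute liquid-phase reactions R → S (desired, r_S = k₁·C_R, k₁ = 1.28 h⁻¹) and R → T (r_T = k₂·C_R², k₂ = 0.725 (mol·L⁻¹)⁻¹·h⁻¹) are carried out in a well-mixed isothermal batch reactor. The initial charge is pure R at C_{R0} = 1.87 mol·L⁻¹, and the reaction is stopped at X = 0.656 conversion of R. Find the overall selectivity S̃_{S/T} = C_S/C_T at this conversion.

1.45

C_R = C_{R0}(1−X) = 0.6433 mol·L⁻¹.
Along a PFR/batch, dC_S/dC_R = −r_S/(r_S+r_T) = −k₁/(k₁+k₂·C_R).
Integrating from C_{R0} to C_R: C_S = (1.28/0.725)·ln[(1.28+0.725·1.87)/(1.28+0.725·0.643)] = 1.766·ln(2.636/1.746) = 0.7267 mol·L⁻¹.
C_T = (C_{R0}−C_R)−C_S = 0.5000 mol·L⁻¹; S̃_{S/T} = 0.7267/0.5000 = 1.45.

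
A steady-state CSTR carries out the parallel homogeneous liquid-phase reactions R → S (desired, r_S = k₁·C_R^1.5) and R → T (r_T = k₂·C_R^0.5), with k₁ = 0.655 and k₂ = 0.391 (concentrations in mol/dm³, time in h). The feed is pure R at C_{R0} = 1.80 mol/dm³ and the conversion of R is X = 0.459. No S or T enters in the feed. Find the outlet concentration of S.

Exit C_R = C_{R0}(1−X) = 1.80×0.541 = 0.9738 mol/dm³.
Rates in a CSTR are evaluated at the outlet concentration: r_S = 0.655×0.9738^1.5 = 0.6294, r_T = 0.391×0.9738^0.5 = 0.3858.
Fraction of consumed R going to S: r_S/(r_S+r_T) = 0.6200.
C_S = 0.6200·C_{R0}·X = 0.6200×1.80×0.459 = 0.512 mol/dm³.

0.512 mol/dm³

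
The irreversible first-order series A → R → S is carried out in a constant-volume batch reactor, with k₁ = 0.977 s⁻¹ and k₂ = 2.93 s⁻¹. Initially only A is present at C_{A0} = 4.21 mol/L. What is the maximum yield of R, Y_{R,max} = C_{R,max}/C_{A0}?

At the optimum, C_{R,max}/C_{A0} = (k₁/k₂)^[k₂/(k₂−k₁)].
= (0.977/2.93)^(2.93/(2.93−0.977)) = (0.3334)^(1.500) = 0.1925.

0.192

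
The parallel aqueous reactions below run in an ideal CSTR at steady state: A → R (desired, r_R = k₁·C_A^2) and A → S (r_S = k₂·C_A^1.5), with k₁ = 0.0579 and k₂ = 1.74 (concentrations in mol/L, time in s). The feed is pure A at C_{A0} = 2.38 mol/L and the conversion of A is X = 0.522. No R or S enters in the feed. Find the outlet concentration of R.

Exit C_A = C_{A0}(1−X) = 2.38×0.478 = 1.138 mol/L.
A CSTR operates uniformly at the exit composition, giving r_R = 0.07494 and r_S = 2.111 (each k·C_A^n at C_A = 1.138).
Fraction of consumed A going to R: r_R/(r_R+r_S) = 0.03428.
C_R = 0.03428·C_{A0}·X = 0.03428×2.38×0.522 = 0.0426 mol/L.

0.0426 mol/L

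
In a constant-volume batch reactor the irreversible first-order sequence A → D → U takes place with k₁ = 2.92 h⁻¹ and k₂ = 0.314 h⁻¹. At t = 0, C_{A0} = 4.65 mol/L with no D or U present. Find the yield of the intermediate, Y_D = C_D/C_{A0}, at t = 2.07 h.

0.582

For first-order series with pure A initially, C_D(t) = k₁C_{A0}/(k₂−k₁)·(e^(−k₁t) − e^(−k₂t)).
e^(−k₁t) = e^(−2.92×2.07) = e^(−6.044) = 0.002371; e^(−k₂t) = e^(−0.6500) = 0.5221.
C_D = 2.92×4.65/(0.314−2.92) × (0.002371−0.5221) = (-5.210)×(-0.5197) = 2.708 mol/L.
Y_D = C_D/C_{A0} = 2.708/4.65 = 0.582.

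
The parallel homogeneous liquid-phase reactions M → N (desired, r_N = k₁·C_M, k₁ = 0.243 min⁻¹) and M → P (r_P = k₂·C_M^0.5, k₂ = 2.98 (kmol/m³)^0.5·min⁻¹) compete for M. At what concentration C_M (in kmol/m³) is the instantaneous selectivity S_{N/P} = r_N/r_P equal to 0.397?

S_{N/P} = (k₁/k₂)·C_M^0.5 ⇒ C_M = (S·k₂/k₁)^(2).
= (0.397×2.98/0.243)^(2) = (4.869)^(2) = 23.7 kmol/m³.

23.7 kmol/m³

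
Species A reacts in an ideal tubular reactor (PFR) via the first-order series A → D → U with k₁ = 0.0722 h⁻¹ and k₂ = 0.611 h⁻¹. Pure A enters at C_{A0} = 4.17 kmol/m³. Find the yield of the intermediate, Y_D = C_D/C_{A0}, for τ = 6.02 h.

The intermediate concentration in a first-order A→B→C sequence is C_D = k₁C_{A0}(e^(−k₁τ) − e^(−k₂τ))/(k₂−k₁).
e^(−k₁τ) = e^(−0.0722×6.02) = e^(−0.4346) = 0.6475; e^(−k₂τ) = e^(−3.678) = 0.02527.
C_D = 0.0722×4.17/(0.611−0.0722) × (0.6475−0.02527) = 0.5588×0.6222 = 0.3477 kmol/m³.
Y_D = C_D/C_{A0} = 0.3477/4.17 = 0.0834.

0.0834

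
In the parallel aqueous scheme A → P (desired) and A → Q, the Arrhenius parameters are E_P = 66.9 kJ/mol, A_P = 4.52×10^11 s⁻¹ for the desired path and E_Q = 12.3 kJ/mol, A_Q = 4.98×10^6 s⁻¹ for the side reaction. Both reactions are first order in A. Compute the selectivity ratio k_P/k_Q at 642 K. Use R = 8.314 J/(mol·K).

Since both paths have the same order in A, the concentration cancels and S_{P/Q} = k_P/k_Q = (A_P/A_Q)·exp[(E_Q−E_P)/(RT)].
(E_Q−E_P)/(RT) = (12.3−66.9)×10³/(8.314×642) = -54600/5338 = -10.23.
k_P/k_Q = (4.52×10^11/4.98×10^6)·exp(-10.23) = 90763 × 3.610×10^-5 = 3.28.
Since E_P > E_Q, raising the temperature improves selectivity toward P.

3.28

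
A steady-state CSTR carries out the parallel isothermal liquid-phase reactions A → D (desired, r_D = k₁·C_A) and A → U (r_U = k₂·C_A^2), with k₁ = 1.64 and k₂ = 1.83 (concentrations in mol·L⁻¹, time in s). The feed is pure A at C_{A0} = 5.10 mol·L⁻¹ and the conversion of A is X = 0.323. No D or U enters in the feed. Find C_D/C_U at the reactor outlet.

0.260

Exit C_A = C_{A0}(1−X) = 5.10×0.677 = 3.453 mol·L⁻¹.
In a CSTR the entire volume is at exit conditions, so r_D = 1.64×3.453 = 5.662 and r_U = 1.83×3.453^2 = 21.82.
Overall selectivity = C_D/C_U = r_Dτ/(r_Uτ) = r_D/r_U = 0.260.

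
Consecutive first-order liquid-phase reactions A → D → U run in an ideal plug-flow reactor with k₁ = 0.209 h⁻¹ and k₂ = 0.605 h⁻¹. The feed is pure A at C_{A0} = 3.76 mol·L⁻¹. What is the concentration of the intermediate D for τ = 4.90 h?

The intermediate concentration in a first-order A→B→C sequence is C_D = k₁C_{A0}(e^(−k₁τ) − e^(−k₂τ))/(k₂−k₁).
e^(−k₁τ) = e^(−0.209×4.90) = e^(−1.024) = 0.3591; e^(−k₂τ) = e^(−2.965) = 0.05159.
C_D = 0.209×3.76/(0.605−0.209) × (0.3591−0.05159) = 1.984×0.3075 = 0.6103 mol·L⁻¹.

0.610 mol·L⁻¹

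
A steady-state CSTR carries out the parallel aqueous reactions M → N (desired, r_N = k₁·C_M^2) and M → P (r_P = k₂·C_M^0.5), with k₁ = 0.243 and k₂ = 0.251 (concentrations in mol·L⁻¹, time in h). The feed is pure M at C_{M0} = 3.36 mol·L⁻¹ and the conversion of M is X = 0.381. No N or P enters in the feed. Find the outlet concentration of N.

0.952 mol·L⁻¹

Exit C_M = C_{M0}(1−X) = 3.36×0.619 = 2.080 mol·L⁻¹.
Rates in a CSTR are evaluated at the outlet concentration: r_N = 0.243×2.080^2 = 1.051, r_P = 0.251×2.080^0.5 = 0.3620.
Fraction of consumed M going to N: r_N/(r_N+r_P) = 0.7438.
C_N = 0.7438·C_{M0}·X = 0.7438×3.36×0.381 = 0.952 mol·L⁻¹.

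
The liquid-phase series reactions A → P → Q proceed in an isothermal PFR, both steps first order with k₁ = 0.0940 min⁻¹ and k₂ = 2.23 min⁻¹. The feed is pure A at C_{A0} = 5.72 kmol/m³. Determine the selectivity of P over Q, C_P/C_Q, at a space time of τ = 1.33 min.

The intermediate concentration in a first-order A→B→C sequence is C_P = k₁C_{A0}(e^(−k₁τ) − e^(−k₂τ))/(k₂−k₁).
e^(−k₁τ) = e^(−0.0940×1.33) = e^(−0.1250) = 0.8825; e^(−k₂τ) = e^(−2.966) = 0.05151.
C_P = 0.0940×5.72/(2.23−0.0940) × (0.8825−0.05151) = 0.2517×0.8310 = 0.2092 kmol/m³.
C_A = C_{A0}e^(−k₁τ) = 5.048 kmol/m³, so C_Q = C_{A0}−C_A−C_P = 0.4630 kmol/m³; C_P/C_Q = 0.452.

0.452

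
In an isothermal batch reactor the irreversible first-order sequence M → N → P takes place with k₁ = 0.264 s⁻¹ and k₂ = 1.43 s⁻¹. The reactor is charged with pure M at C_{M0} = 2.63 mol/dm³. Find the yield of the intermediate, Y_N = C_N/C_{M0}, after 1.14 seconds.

The intermediate concentration in a first-order A→B→C sequence is C_N = k₁C_{M0}(e^(−k₁t) − e^(−k₂t))/(k₂−k₁).
e^(−k₁t) = e^(−0.264×1.14) = e^(−0.3010) = 0.7401; e^(−k₂t) = e^(−1.630) = 0.1959.
C_N = 0.264×2.63/(1.43−0.264) × (0.7401−0.1959) = 0.5955×0.5442 = 0.3241 mol/dm³.
Y_N = C_N/C_{M0} = 0.3241/2.63 = 0.123.

0.123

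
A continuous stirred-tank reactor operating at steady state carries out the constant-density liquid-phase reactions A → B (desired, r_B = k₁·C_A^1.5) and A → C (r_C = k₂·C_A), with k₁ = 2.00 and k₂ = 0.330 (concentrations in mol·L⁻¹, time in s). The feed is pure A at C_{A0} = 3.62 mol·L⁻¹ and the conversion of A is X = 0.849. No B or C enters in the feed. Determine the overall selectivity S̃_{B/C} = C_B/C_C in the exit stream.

Exit C_A = C_{A0}(1−X) = 3.62×0.151 = 0.5466 mol·L⁻¹.
A CSTR operates uniformly at the exit composition, giving r_B = 0.8083 and r_C = 0.1804 (each k·C_A^n at C_A = 0.5466).
Overall selectivity = C_B/C_C = r_Bτ/(r_Cτ) = r_B/r_C = 4.48.

4.48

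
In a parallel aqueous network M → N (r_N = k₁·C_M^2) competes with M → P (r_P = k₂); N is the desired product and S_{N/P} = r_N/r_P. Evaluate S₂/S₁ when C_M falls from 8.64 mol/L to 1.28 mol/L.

S_{N/P} = (k₁/k₂)·C_M^2, so S₂/S₁ = (C_{M,2}/C_{M,1})^2.
= (1.28/8.64)^2 = (0.1481)^2 = 0.0219.

0.0219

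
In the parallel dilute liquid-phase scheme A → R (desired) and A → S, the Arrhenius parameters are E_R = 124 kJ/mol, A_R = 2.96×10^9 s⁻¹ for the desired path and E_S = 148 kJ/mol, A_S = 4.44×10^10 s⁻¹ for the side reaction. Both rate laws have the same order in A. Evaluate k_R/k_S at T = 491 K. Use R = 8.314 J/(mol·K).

k_R/k_S = (A_R/A_S)·exp[−(E_R−E_S)/(RT)] = (A_R/A_S)·exp[(E_S−E_R)/(RT)].
(E_S−E_R)/(RT) = (148−124)×10³/(8.314×491) = 24000/4082 = 5.879.
k_R/k_S = (2.96×10^9/4.44×10^10)·exp(5.879) = 0.06667 × 357.5 = 23.8.

23.8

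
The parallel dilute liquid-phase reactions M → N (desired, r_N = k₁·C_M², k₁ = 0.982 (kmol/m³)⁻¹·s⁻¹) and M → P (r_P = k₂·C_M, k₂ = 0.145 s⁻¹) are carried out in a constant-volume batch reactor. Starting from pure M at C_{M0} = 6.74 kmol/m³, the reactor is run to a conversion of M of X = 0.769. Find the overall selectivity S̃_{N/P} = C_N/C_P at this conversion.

24.1

C_M = C_{M0}(1−X) = 1.557 kmol/m³.
Along a PFR/batch, dC_P/dC_M = −r_P/(r_N+r_P) = −k₂/(k₂+k₁·C_M).
Integrating from C_{M0} to C_M: C_P = (0.145/0.982)·ln[(0.145+0.982·6.74)/(0.145+0.982·1.56)] = 0.1477·ln(6.764/1.674) = 0.2062 kmol/m³.
Then C_N = (C_{M0}−C_M) − C_P = 5.183 − 0.2062 = 4.977 kmol/m³.
S̃_{N/P} = C_N/C_P = 4.977/0.2062 = 24.1.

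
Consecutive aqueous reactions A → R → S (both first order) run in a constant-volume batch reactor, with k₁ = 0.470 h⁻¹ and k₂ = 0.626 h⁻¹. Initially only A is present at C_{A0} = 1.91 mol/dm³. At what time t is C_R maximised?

1.84 h

The intermediate peaks when r₁ = r₂, i.e. k₁e^(−k₁t) = k₂e^(−k₂t), giving t_opt = ln(k₂/k₁)/(k₂−k₁).
= ln(0.626/0.470)/(0.626−0.470) = ln(1.332)/0.1560 = 0.2866/0.1560 = 1.84 h.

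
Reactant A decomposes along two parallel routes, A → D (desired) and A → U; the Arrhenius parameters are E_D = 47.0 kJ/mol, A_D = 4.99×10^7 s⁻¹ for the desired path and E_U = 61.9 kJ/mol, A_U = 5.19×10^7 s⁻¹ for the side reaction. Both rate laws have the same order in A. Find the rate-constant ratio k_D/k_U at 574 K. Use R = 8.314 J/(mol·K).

k_D/k_U = (A_D/A_U)·exp[−(E_D−E_U)/(RT)] = (A_D/A_U)·exp[(E_U−E_D)/(RT)].
(E_U−E_D)/(RT) = (61.9−47.0)×10³/(8.314×574) = 14900/4772 = 3.122.
k_D/k_U = (4.99×10^7/5.19×10^7)·exp(3.122) = 0.9615 × 22.70 = 21.8.

21.8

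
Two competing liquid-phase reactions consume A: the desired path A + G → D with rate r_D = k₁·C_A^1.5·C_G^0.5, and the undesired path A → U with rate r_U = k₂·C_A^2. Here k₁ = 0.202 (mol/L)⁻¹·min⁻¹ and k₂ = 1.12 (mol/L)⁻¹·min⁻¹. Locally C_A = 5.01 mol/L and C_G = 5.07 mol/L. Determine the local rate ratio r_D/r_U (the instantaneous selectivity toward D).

0.181

S_{D/U} = r_D/r_U = (k₁·C_A^1.5·C_G^0.5)/(k₂·C_A^2) = (k₁/k₂)·C_A^-0.5·C_G^0.5.
= (0.202×5.010^1.5×5.070^0.5) / (1.12×5.010^2) = 5.100/28.11 = 0.181.
The undesired path is higher order in A, so low C_A (CSTR or dilute feed) favours D.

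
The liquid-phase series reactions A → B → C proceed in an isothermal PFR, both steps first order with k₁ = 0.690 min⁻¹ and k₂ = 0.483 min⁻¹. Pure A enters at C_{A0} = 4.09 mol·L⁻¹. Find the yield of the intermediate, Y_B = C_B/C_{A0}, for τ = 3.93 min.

For first-order series with pure A initially, C_B(τ) = k₁C_{A0}/(k₂−k₁)·(e^(−k₁τ) − e^(−k₂τ)).
e^(−k₁τ) = e^(−0.690×3.93) = e^(−2.712) = 0.06642; e^(−k₂τ) = e^(−1.898) = 0.1498.
C_B = 0.690×4.09/(0.483−0.690) × (0.06642−0.1498) = (-13.63)×(-0.08342) = 1.137 mol·L⁻¹.
Y_B = C_B/C_{A0} = 1.137/4.09 = 0.278.

0.278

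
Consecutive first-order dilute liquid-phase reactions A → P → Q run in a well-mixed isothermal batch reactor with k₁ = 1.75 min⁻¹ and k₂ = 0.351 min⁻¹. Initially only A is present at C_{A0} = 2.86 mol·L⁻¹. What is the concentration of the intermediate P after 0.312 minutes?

1.13 mol·L⁻¹

For first-order series with pure A initially, C_P(t) = k₁C_{A0}/(k₂−k₁)·(e^(−k₁t) − e^(−k₂t)).
e^(−k₁t) = e^(−1.75×0.312) = e^(−0.5460) = 0.5793; e^(−k₂t) = e^(−0.1095) = 0.8963.
C_P = 1.75×2.86/(0.351−1.75) × (0.5793−0.8963) = (-3.578)×(-0.3170) = 1.134 mol·L⁻¹.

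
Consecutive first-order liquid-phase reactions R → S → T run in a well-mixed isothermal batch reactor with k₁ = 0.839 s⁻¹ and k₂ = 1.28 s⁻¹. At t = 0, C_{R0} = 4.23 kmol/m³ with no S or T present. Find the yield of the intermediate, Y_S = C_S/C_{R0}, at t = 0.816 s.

0.290

For first-order series with pure R initially, C_S(t) = k₁C_{R0}/(k₂−k₁)·(e^(−k₁t) − e^(−k₂t)).
e^(−k₁t) = e^(−0.839×0.816) = e^(−0.6846) = 0.5043; e^(−k₂t) = e^(−1.044) = 0.3519.
C_S = 0.839×4.23/(1.28−0.839) × (0.5043−0.3519) = 8.048×0.1524 = 1.226 kmol/m³.
Y_S = C_S/C_{R0} = 1.226/4.23 = 0.290.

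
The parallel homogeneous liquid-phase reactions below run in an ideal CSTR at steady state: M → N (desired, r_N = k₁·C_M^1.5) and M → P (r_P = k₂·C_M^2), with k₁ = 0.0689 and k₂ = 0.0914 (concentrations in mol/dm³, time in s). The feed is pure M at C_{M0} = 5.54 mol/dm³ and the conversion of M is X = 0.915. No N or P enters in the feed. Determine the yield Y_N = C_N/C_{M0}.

0.479

Exit C_M = C_{M0}(1−X) = 5.54×0.0850 = 0.4709 mol/dm³.
Rates in a CSTR are evaluated at the outlet concentration: r_N = 0.0689×0.4709^1.5 = 0.02226, r_P = 0.0914×0.4709^2 = 0.02027.
Fraction of consumed M going to N: r_N/(r_N+r_P) = 0.5235.
C_N = 0.5235·C_{M0}·X = 0.5235×5.54×0.915 = 2.65 mol/dm³; Y_N = C_N/C_{M0} = 0.479.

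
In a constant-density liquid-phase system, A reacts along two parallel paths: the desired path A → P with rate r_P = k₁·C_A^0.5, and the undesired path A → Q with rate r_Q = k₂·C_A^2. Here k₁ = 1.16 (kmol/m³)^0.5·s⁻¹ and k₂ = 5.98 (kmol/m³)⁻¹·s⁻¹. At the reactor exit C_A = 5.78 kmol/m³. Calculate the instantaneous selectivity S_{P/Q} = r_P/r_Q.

0.0140

S_{P/Q} = r_P/r_Q = (k₁·C_A^0.5)/(k₂·C_A^2) = (k₁/k₂)·C_A^-1.5.
= (1.16×5.780^0.5) / (5.98×5.780^2) = 2.789/199.8 = 0.0140.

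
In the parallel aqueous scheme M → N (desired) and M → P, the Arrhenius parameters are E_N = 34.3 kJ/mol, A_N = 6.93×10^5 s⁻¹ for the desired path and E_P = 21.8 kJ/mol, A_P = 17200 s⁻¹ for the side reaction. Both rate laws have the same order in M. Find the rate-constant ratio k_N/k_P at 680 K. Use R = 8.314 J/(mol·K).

With equal orders, S_{N/P} = k_N/k_P = (A_N/A_P)·exp[(E_P−E_N)/(RT)].
(E_P−E_N)/(RT) = (21.8−34.3)×10³/(8.314×680) = -12500/5654 = -2.211.
k_N/k_P = (6.93×10^5/17200)·exp(-2.211) = 40.29 × 0.1096 = 4.42.
Since E_N > E_P, raising the temperature improves selectivity toward N.

4.42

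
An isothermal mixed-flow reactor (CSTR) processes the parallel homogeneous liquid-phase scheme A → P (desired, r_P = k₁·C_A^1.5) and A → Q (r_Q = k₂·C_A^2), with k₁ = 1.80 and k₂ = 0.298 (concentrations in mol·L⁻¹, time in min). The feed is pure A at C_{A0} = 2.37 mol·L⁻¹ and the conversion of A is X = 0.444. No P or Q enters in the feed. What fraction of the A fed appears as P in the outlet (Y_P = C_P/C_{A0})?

Exit C_A = C_{A0}(1−X) = 2.37×0.556 = 1.318 mol·L⁻¹.
A CSTR operates uniformly at the exit composition, giving r_P = 2.723 and r_Q = 0.5174 (each k·C_A^n at C_A = 1.318).
Fraction of consumed A going to P: r_P/(r_P+r_Q) = 0.8403.
C_P = 0.8403·C_{A0}·X = 0.8403×2.37×0.444 = 0.884 mol·L⁻¹; Y_P = C_P/C_{A0} = 0.373.

0.373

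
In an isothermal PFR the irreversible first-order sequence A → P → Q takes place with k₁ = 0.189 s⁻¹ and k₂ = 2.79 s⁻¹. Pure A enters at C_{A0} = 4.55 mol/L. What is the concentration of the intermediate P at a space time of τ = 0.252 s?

0.152 mol/L

For first-order series with pure A initially, C_P(τ) = k₁C_{A0}/(k₂−k₁)·(e^(−k₁τ) − e^(−k₂τ)).
e^(−k₁τ) = e^(−0.189×0.252) = e^(−0.04763) = 0.9535; e^(−k₂τ) = e^(−0.7031) = 0.4951.
C_P = 0.189×4.55/(2.79−0.189) × (0.9535−0.4951) = 0.3306×0.4584 = 0.1516 mol/L.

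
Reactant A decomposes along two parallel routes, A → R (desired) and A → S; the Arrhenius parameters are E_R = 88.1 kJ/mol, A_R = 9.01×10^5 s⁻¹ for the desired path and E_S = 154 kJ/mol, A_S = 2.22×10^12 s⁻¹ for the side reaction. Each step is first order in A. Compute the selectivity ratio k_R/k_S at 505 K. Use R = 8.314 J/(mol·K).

2.66

Since both paths have the same order in A, the concentration cancels and S_{R/S} = k_R/k_S = (A_R/A_S)·exp[(E_S−E_R)/(RT)].
(E_S−E_R)/(RT) = (154−88.1)×10³/(8.314×505) = 65900/4199 = 15.70.
k_R/k_S = (9.01×10^5/2.22×10^12)·exp(15.70) = 4.059×10^-7 × 6.556×10^6 = 2.66.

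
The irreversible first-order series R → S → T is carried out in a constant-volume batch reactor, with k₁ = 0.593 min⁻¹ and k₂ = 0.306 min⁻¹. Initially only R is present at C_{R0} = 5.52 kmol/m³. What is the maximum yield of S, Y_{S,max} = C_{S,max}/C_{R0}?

0.494

For a first-order series the maximum intermediate yield is C_{S,max}/C_{R0} = (k₁/k₂)^[k₂/(k₂−k₁)].
= (0.593/0.306)^(0.306/(0.306−0.593)) = (1.938)^(-1.066) = 0.4939.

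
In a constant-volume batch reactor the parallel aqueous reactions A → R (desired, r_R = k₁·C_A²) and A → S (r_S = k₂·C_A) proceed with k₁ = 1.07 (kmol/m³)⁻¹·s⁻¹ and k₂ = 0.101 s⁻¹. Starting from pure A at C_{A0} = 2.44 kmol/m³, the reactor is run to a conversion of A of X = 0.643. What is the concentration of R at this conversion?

C_A = C_{A0}(1−X) = 0.8711 kmol/m³.
Along a PFR/batch, dC_S/dC_A = −r_S/(r_R+r_S) = −k₂/(k₂+k₁·C_A).
Integrating from C_{A0} to C_A: C_S = (0.101/1.07)·ln[(0.101+1.07·2.44)/(0.101+1.07·0.871)] = 0.09439·ln(2.712/1.033) = 0.09110 kmol/m³.
Then C_R = (C_{A0}−C_A) − C_S = 1.569 − 0.09110 = 1.478 kmol/m³.

1.48 kmol/m³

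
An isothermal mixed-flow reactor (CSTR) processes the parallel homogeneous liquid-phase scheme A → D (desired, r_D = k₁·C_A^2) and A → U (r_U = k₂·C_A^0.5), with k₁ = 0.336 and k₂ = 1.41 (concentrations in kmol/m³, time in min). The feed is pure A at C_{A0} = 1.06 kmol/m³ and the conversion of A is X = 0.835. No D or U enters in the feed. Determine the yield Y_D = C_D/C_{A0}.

0.0143

Exit C_A = C_{A0}(1−X) = 1.06×0.165 = 0.1749 kmol/m³.
Rates in a CSTR are evaluated at the outlet concentration: r_D = 0.336×0.1749^2 = 0.01028, r_U = 1.41×0.1749^0.5 = 0.5897.
Fraction of consumed A going to D: r_D/(r_D+r_U) = 0.01713.
C_D = 0.01713·C_{A0}·X = 0.01713×1.06×0.835 = 0.0152 kmol/m³; Y_D = C_D/C_{A0} = 0.0143.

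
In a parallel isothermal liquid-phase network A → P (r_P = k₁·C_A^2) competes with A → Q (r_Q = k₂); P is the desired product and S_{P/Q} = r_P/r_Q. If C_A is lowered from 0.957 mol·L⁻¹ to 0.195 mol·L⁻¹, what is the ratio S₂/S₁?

S_{P/Q} = (k₁/k₂)·C_A^2, so S₂/S₁ = (C_{A,2}/C_{A,1})^2.
= (0.195/0.957)^2 = (0.2038)^2 = 0.0415.
Selectivity toward P falls as C_A falls — high-concentration operation is favoured.

0.0415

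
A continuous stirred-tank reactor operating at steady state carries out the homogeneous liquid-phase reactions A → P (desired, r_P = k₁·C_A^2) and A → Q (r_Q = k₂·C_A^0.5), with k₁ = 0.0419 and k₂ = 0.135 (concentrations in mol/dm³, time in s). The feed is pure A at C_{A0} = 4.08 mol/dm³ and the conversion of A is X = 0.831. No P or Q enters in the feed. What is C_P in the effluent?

0.512 mol/dm³

Exit C_A = C_{A0}(1−X) = 4.08×0.169 = 0.6895 mol/dm³.
A CSTR operates uniformly at the exit composition, giving r_P = 0.01992 and r_Q = 0.1121 (each k·C_A^n at C_A = 0.6895).
Fraction of consumed A going to P: r_P/(r_P+r_Q) = 0.1509.
C_P = 0.1509·C_{A0}·X = 0.1509×4.08×0.831 = 0.512 mol/dm³.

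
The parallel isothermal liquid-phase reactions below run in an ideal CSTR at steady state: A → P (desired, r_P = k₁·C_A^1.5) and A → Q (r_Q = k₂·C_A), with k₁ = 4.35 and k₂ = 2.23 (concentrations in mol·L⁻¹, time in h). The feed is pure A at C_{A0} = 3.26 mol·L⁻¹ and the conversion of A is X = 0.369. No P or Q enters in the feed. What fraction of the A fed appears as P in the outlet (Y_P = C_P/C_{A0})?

0.272

Exit C_A = C_{A0}(1−X) = 3.26×0.631 = 2.057 mol·L⁻¹.
A CSTR operates uniformly at the exit composition, giving r_P = 12.83 and r_Q = 4.587 (each k·C_A^n at C_A = 2.057).
Fraction of consumed A going to P: r_P/(r_P+r_Q) = 0.7367.
C_P = 0.7367·C_{A0}·X = 0.7367×3.26×0.369 = 0.886 mol·L⁻¹; Y_P = C_P/C_{A0} = 0.272.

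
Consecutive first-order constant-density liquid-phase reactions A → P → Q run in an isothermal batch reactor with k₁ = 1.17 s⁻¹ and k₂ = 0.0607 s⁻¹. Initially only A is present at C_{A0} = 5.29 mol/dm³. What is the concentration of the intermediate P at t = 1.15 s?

Solving the coupled first-order balances gives C_P(t) = [k₁/(k₂−k₁)]·C_{A0}·(e^(−k₁t) − e^(−k₂t)).
e^(−k₁t) = e^(−1.17×1.15) = e^(−1.345) = 0.2604; e^(−k₂t) = e^(−0.06980) = 0.9326.
C_P = 1.17×5.29/(0.0607−1.17) × (0.2604−0.9326) = (-5.579)×(-0.6722) = 3.750 mol/dm³.

3.75 mol/dm³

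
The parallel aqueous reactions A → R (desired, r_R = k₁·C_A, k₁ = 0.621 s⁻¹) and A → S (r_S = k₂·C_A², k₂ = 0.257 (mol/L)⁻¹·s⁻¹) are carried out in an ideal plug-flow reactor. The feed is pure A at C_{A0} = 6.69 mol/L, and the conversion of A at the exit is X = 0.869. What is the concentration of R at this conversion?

C_A = C_{A0}(1−X) = 0.8764 mol/L.
Along a PFR/batch, dC_R/dC_A = −r_R/(r_R+r_S) = −k₁/(k₁+k₂·C_A).
Integrating from C_{A0} to C_A: C_R = (0.621/0.257)·ln[(0.621+0.257·6.69)/(0.621+0.257·0.876)] = 2.416·ln(2.340/0.8462) = 2.458 mol/L.

2.46 mol/L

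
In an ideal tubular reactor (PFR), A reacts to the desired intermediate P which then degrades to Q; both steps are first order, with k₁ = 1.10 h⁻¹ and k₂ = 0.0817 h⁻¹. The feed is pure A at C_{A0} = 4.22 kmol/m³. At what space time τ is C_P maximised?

2.55 h

For first-order series the maximum of C_P occurs at τ_opt = ln(k₂/k₁)/(k₂−k₁).
= ln(0.0817/1.10)/(0.0817−1.10) = ln(0.07427)/-1.018 = -2.600/-1.018 = 2.55 h.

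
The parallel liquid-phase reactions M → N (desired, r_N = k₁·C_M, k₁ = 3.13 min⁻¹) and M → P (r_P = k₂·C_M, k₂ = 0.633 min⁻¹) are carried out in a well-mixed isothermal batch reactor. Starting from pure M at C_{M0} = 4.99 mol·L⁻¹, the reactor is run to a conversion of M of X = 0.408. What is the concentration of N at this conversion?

1.69 mol·L⁻¹

C_M = C_{M0}(1−X) = 2.954 mol·L⁻¹.
Both paths are first order in M, so the instantaneous fraction to N is constant: dC_N/d(−C_M) = k₁/(k₁+k₂) = 0.8318.
C_N = 0.8318·(C_{M0}−C_M) = 0.8318×2.036 = 1.69 mol·L⁻¹.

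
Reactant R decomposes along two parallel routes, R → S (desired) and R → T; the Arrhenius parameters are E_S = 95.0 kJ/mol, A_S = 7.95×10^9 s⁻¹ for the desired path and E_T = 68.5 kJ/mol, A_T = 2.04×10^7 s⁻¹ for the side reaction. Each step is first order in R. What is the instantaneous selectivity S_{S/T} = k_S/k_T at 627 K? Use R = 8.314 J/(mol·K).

k_S/k_T = (A_S/A_T)·exp[−(E_S−E_T)/(RT)] = (A_S/A_T)·exp[(E_T−E_S)/(RT)].
(E_T−E_S)/(RT) = (68.5−95.0)×10³/(8.314×627) = -26500/5213 = -5.084.
k_S/k_T = (7.95×10^9/2.04×10^7)·exp(-5.084) = 389.7 × 0.006198 = 2.42.

2.42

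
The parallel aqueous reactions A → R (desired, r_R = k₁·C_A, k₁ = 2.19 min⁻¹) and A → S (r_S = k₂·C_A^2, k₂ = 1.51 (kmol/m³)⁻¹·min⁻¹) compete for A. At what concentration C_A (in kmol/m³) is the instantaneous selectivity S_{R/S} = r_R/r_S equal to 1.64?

0.884 kmol/m³

S_{R/S} = (k₁/k₂)·C_A⁻¹ ⇒ C_A = (S·k₂/k₁)^(-1).
= (1.64×1.51/2.19)^(-1) = (1.131)^(-1) = 0.884 kmol/m³.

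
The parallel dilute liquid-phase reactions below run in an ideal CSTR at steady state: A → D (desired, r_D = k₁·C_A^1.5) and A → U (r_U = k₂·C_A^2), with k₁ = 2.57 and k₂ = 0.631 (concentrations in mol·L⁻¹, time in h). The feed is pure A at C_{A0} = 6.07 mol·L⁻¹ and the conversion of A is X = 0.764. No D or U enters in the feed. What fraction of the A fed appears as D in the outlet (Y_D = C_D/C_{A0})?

0.590

Exit C_A = C_{A0}(1−X) = 6.07×0.236 = 1.433 mol·L⁻¹.
In a CSTR the entire volume is at exit conditions, so r_D = 2.57×1.433^1.5 = 4.406 and r_U = 0.631×1.433^2 = 1.295.
Fraction of consumed A going to D: r_D/(r_D+r_U) = 0.7729.
C_D = 0.7729·C_{A0}·X = 0.7729×6.07×0.764 = 3.58 mol·L⁻¹; Y_D = C_D/C_{A0} = 0.590.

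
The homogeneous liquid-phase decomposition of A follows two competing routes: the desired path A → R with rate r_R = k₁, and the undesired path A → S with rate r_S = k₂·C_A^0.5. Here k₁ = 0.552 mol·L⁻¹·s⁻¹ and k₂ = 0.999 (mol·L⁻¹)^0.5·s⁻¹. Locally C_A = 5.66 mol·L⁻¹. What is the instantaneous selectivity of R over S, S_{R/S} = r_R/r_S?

0.232

S_{R/S} = r_R/r_S = (k₁)/(k₂·C_A^0.5) = (k₁/k₂)·C_A^-0.5.
= (0.552) / (0.999×5.660^0.5) = 0.5520/2.377 = 0.232.
The undesired path is higher order in A, so low C_A (CSTR or dilute feed) favours R.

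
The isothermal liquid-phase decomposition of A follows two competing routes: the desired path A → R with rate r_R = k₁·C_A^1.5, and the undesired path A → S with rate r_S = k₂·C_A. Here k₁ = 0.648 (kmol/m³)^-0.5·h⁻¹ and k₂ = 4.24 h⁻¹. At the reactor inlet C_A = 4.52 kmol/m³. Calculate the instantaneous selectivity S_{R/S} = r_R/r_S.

0.325

S_{R/S} = r_R/r_S = (k₁·C_A^1.5)/(k₂·C_A) = (k₁/k₂)·C_A^0.5.
= (0.648×4.520^1.5) / (4.24×4.520) = 6.227/19.16 = 0.325.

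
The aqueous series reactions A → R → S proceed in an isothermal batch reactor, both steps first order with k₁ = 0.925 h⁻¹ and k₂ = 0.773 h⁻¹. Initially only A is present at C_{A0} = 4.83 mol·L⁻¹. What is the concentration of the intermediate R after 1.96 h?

Solving the coupled first-order balances gives C_R(t) = [k₁/(k₂−k₁)]·C_{A0}·(e^(−k₁t) − e^(−k₂t)).
e^(−k₁t) = e^(−0.925×1.96) = e^(−1.813) = 0.1632; e^(−k₂t) = e^(−1.515) = 0.2198.
C_R = 0.925×4.83/(0.773−0.925) × (0.1632−0.2198) = (-29.39)×(-0.05663) = 1.664 mol·L⁻¹.

1.66 mol·L⁻¹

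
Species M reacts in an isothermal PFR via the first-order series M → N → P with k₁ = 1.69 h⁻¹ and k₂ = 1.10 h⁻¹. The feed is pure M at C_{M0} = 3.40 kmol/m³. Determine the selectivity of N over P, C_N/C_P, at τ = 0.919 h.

1.24

Solving the coupled first-order balances gives C_N(τ) = [k₁/(k₂−k₁)]·C_{M0}·(e^(−k₁τ) − e^(−k₂τ)).
e^(−k₁τ) = e^(−1.69×0.919) = e^(−1.553) = 0.2116; e^(−k₂τ) = e^(−1.011) = 0.3639.
C_N = 1.69×3.40/(1.10−1.69) × (0.2116−0.3639) = (-9.739)×(-0.1523) = 1.483 kmol/m³.
C_M = C_{M0}e^(−k₁τ) = 0.7194 kmol/m³, so C_P = C_{M0}−C_M−C_N = 1.197 kmol/m³; C_N/C_P = 1.24.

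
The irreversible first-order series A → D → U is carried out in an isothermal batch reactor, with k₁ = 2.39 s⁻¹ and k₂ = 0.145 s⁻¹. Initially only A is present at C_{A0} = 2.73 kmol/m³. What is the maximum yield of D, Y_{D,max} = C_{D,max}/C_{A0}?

At the optimum, C_{D,max}/C_{A0} = (k₁/k₂)^[k₂/(k₂−k₁)].
= (2.39/0.145)^(0.145/(0.145−2.39)) = (16.48)^(-0.06459) = 0.8344.

0.834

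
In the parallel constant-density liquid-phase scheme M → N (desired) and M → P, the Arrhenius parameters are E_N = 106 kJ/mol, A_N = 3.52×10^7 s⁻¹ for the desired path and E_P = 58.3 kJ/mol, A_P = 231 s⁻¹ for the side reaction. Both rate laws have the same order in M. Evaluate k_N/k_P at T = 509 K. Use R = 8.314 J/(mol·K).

1.94

With equal orders, S_{N/P} = k_N/k_P = (A_N/A_P)·exp[(E_P−E_N)/(RT)].
(E_P−E_N)/(RT) = (58.3−106)×10³/(8.314×509) = -47700/4232 = -11.27.
k_N/k_P = (3.52×10^7/231)·exp(-11.27) = 1.524×10^5 × 1.273×10^-5 = 1.94.
Since E_N > E_P, raising the temperature improves selectivity toward N.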